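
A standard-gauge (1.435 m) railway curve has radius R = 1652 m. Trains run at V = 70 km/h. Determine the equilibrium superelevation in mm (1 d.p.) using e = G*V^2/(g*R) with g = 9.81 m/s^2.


Convert speed: V = 70 / 3.6 = 19.4444 m/s
Apply formula: e = 1.435 * 19.4444^2 / (9.81 * 1652)
e = 1.435 * 378.0864 / 16206.12
e = 0.033478 m = 33.5 mm

33.5


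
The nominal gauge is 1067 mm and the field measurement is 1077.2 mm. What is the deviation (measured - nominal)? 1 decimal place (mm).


Deviation = measured - nominal
Deviation = 1077.2 - 1067
Deviation = 10.2 mm

10.2


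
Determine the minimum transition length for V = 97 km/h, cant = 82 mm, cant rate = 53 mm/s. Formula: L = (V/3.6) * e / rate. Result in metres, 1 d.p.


Convert speed: V = 97 / 3.6 = 26.9444 m/s
L = 26.9444 * 82 / 53
L = 2209.4444 / 53
L = 41.7 m

41.7


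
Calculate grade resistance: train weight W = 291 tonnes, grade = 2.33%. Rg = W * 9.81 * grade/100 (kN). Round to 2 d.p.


Rg = W * 9.81 * grade / 100
Rg = 291 * 9.81 * 2.33 / 100
Rg = 2854.71 * 0.0233
Rg = 66.51 kN

66.51


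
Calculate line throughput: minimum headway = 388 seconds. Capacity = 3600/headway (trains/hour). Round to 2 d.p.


Capacity = 3600 / headway
Capacity = 3600 / 388
Capacity = 9.28 trains/hour

9.28


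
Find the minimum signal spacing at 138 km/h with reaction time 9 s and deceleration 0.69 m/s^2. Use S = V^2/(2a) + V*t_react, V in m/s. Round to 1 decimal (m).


V = 138 / 3.6 = 38.3333 m/s
Braking distance = 38.3333^2 / (2*0.69) = 1064.8148 m
Sighting distance = 38.3333 * 9 = 345.0 m
S = 1064.8148 + 345.0 = 1409.8 m

1409.8


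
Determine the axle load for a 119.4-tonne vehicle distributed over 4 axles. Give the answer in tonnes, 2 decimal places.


Load per axle = total weight / number of axles
Load = 119.4 / 4
Load = 29.85 tonnes

29.85


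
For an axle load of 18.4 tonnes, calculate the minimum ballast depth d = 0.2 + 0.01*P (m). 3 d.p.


d = 0.2 + 0.01 * 18.4
d = 0.2 + 0.184
d = 0.384 m

0.384


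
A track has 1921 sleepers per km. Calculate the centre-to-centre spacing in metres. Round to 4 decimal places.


Spacing = 1000 m / number of sleepers
Spacing = 1000 / 1921
Spacing = 0.5206 m

0.5206


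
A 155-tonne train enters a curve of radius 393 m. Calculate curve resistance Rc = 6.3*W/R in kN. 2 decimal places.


Rc = 6.3 * W / R
Rc = 6.3 * 155 / 393
Rc = 976.5 / 393
Rc = 2.48 kN

2.48


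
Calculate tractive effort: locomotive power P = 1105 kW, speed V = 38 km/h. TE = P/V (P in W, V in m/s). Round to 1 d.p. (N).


Convert: P = 1105 kW = 1105000 W
V = 38 / 3.6 = 10.5556 m/s
TE = 1105000 / 10.5556
TE = 104684.2 N

104684.2


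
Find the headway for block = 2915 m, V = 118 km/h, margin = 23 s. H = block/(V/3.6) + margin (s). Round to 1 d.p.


V = 118 / 3.6 = 32.7778 m/s
Block traversal time = 2915 / 32.7778 = 88.9322 s
Headway = 88.9322 + 23
Headway = 111.9 s

111.9


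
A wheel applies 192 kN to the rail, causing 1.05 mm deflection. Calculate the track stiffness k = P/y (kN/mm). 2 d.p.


Track stiffness k = P / y
k = 192 / 1.05
k = 182.86 kN/mm

182.86


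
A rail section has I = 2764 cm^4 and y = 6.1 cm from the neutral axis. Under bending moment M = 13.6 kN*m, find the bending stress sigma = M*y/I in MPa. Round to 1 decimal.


Convert units:
M = 13.6 kN*m = 13600000 N*mm
y = 6.1 cm = 61 mm
I = 2764 cm^4 = 27640000 mm^4
sigma = 13600000 * 61 / 27640000
sigma = 30.0 MPa

30.0


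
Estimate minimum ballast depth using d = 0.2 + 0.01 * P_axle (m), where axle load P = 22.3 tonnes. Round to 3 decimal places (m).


d = 0.2 + 0.01 * 22.3
d = 0.2 + 0.223
d = 0.423 m

0.423


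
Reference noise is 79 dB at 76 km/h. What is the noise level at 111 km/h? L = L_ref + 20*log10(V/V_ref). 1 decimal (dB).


V/V_ref = 111 / 76 = 1.460526
log10(1.460526) = 0.164509
20 * 0.164509 = 3.2902
L = 79 + 3.2902 = 82.3 dB

82.3


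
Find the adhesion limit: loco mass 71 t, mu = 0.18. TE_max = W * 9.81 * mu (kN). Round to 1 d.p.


TE_max = W * g * mu
TE_max = 71 * 9.81 * 0.18
TE_max = 696.51 * 0.18
TE_max = 125.4 kN

125.4


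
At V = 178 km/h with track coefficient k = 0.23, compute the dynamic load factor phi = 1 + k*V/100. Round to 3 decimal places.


phi = 1 + k * V / 100
phi = 1 + 0.23 * 178 / 100
phi = 1 + 0.4094
phi = 1.409

1.409


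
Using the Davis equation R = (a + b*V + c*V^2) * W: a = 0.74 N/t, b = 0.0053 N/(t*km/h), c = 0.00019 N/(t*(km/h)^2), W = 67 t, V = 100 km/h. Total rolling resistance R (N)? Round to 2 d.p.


b*V = 0.0053 * 100 = 0.53
c*V^2 = 0.00019 * 10000 = 1.9
R_per_t = 0.74 + 0.53 + 1.9 = 3.17 N/t
R_total = 3.17 * 67 = 212.39 N

212.39


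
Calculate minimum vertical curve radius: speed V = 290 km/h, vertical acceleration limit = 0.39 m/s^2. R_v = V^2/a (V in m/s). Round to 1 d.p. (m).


Convert speed: V = 290 / 3.6 = 80.5556 m/s
V^2 = 6489.1975 m^2/s^2
R_v = 6489.1975 / 0.39
R_v = 16639.0 m

16639.0


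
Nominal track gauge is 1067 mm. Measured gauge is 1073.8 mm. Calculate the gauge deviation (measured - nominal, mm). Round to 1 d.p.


Deviation = measured - nominal
Deviation = 1073.8 - 1067
Deviation = 6.8 mm

6.8


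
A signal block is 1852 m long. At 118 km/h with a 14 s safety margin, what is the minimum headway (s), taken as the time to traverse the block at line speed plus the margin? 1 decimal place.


V = 118 / 3.6 = 32.7778 m/s
Block traversal time = 1852 / 32.7778 = 56.5017 s
Headway = 56.5017 + 14
Headway = 70.5 s

70.5


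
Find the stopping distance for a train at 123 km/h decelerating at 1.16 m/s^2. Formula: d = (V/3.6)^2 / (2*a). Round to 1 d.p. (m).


Convert speed: V = 123 / 3.6 = 34.1667 m/s
V^2 = 1167.3611
d = 1167.3611 / (2 * 1.16)
d = 1167.3611 / 2.32
d = 503.2 m

503.2


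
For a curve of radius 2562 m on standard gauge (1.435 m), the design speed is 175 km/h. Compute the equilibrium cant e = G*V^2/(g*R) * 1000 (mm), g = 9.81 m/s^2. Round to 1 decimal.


Convert speed: V = 175 / 3.6 = 48.6111 m/s
Apply formula: e = 1.435 * 48.6111^2 / (9.81 * 2562)
e = 1.435 * 2363.0401 / 25133.22
e = 0.13492 m = 134.9 mm

134.9


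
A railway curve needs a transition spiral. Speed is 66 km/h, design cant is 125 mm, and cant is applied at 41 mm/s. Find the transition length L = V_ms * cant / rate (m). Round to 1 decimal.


Convert speed: V = 66 / 3.6 = 18.3333 m/s
L = 18.3333 * 125 / 41
L = 2291.6667 / 41
L = 55.9 m

55.9


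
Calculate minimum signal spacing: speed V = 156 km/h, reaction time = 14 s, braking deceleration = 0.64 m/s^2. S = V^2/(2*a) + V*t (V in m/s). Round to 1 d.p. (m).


V = 156 / 3.6 = 43.3333 m/s
Braking distance = 43.3333^2 / (2*0.64) = 1467.0139 m
Sighting distance = 43.3333 * 14 = 606.6667 m
S = 1467.0139 + 606.6667 = 2073.7 m

2073.7


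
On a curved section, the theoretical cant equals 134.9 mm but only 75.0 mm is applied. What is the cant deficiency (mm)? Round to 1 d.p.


Cant deficiency = equilibrium cant - actual cant
CD = 134.9 - 75.0
CD = 59.9 mm

59.9


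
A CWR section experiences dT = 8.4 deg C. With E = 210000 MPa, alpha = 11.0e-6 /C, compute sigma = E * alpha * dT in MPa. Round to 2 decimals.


sigma = E * alpha * dT
sigma = 210000 * 11.0e-6 * 8.4
sigma = 2.31 * 8.4
sigma = 19.40 MPa

19.40


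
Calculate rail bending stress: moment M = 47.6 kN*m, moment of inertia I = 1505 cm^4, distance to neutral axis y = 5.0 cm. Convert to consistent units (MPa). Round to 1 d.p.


Convert units:
M = 47.6 kN*m = 47600000 N*mm
y = 5.0 cm = 50 mm
I = 1505 cm^4 = 15050000 mm^4
sigma = 47600000 * 50 / 15050000
sigma = 158.1 MPa

158.1


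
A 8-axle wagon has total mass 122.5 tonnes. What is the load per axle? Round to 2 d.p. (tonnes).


Load per axle = total weight / number of axles
Load = 122.5 / 8
Load = 15.31 tonnes

15.31


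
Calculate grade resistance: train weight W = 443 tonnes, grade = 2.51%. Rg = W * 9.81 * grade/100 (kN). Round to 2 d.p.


Rg = W * 9.81 * grade / 100
Rg = 443 * 9.81 * 2.51 / 100
Rg = 4345.83 * 0.0251
Rg = 109.08 kN

109.08


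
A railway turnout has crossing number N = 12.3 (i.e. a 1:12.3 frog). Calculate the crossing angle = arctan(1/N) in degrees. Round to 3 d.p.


1/N = 1/12.3 = 0.081301
angle = arctan(0.081301) = 0.081122 rad
angle = 0.081122 * 180/pi = 4.648 degrees

4.648


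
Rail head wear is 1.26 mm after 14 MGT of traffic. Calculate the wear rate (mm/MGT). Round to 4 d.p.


Wear rate = total wear / cumulative tonnage
Rate = 1.26 / 14
Rate = 0.0900 mm/MGT

0.0900


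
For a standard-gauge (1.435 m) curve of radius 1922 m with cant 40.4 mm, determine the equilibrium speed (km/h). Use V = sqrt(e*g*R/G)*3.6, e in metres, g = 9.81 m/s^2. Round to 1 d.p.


Convert cant: e = 40.4 mm = 0.0404 m
V_ms = sqrt(0.0404 * 9.81 * 1922 / 1.435)
V_ms = sqrt(530.825594) = 23.0397 m/s
V = 23.0397 * 3.6 = 82.9 km/h

82.9


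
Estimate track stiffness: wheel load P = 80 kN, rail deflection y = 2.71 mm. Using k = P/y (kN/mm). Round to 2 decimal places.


Track stiffness k = P / y
k = 80 / 2.71
k = 29.52 kN/mm

29.52


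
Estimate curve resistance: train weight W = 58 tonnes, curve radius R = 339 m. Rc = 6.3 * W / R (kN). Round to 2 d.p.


Rc = 6.3 * W / R
Rc = 6.3 * 58 / 339
Rc = 365.4 / 339
Rc = 1.08 kN

1.08


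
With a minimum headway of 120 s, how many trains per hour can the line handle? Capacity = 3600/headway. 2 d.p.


Capacity = 3600 / headway
Capacity = 3600 / 120
Capacity = 30.00 trains/hour

30.00


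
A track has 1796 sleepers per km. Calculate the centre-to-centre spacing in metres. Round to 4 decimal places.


Spacing = 1000 m / number of sleepers
Spacing = 1000 / 1796
Spacing = 0.5568 m

0.5568


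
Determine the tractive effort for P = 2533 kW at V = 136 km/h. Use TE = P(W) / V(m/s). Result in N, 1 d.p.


Convert: P = 2533 kW = 2533000 W
V = 136 / 3.6 = 37.7778 m/s
TE = 2533000 / 37.7778
TE = 67050.0 N

67050.0


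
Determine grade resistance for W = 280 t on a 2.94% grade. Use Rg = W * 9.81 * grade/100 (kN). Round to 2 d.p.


Rg = W * 9.81 * grade / 100
Rg = 280 * 9.81 * 2.94 / 100
Rg = 2746.8 * 0.0294
Rg = 80.76 kN

80.76


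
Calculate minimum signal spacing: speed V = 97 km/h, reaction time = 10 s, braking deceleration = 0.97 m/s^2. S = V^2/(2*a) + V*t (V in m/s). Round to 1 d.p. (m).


V = 97 / 3.6 = 26.9444 m/s
Braking distance = 26.9444^2 / (2*0.97) = 374.2284 m
Sighting distance = 26.9444 * 10 = 269.4444 m
S = 374.2284 + 269.4444 = 643.7 m

643.7


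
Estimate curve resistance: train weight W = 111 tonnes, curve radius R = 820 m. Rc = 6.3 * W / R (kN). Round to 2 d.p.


Rc = 6.3 * W / R
Rc = 6.3 * 111 / 820
Rc = 699.3 / 820
Rc = 0.85 kN

0.85


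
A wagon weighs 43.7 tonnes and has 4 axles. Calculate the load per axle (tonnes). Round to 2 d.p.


Load per axle = total weight / number of axles
Load = 43.7 / 4
Load = 10.93 tonnes

10.93


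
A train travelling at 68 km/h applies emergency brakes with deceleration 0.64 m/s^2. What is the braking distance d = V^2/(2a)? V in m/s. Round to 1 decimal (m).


Convert speed: V = 68 / 3.6 = 18.8889 m/s
V^2 = 356.7901
d = 356.7901 / (2 * 0.64)
d = 356.7901 / 1.28
d = 278.7 m

278.7


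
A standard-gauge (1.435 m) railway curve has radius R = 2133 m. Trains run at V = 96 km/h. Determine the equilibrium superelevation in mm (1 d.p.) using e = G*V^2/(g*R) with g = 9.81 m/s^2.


Convert speed: V = 96 / 3.6 = 26.6667 m/s
Apply formula: e = 1.435 * 26.6667^2 / (9.81 * 2133)
e = 1.435 * 711.1111 / 20924.73
e = 0.048767 m = 48.8 mm

48.8


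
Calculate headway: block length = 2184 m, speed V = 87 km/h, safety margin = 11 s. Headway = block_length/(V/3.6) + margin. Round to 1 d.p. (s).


V = 87 / 3.6 = 24.1667 m/s
Block traversal time = 2184 / 24.1667 = 90.3724 s
Headway = 90.3724 + 11
Headway = 101.4 s

101.4


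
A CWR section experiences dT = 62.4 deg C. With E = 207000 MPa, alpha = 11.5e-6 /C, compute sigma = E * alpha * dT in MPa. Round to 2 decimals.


sigma = E * alpha * dT
sigma = 207000 * 11.5e-6 * 62.4
sigma = 2.3805 * 62.4
sigma = 148.54 MPa

148.54


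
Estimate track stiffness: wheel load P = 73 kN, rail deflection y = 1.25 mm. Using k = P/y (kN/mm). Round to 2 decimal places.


Track stiffness k = P / y
k = 73 / 1.25
k = 58.40 kN/mm

58.40


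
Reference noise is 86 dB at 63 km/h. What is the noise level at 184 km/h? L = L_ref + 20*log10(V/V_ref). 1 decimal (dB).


V/V_ref = 184 / 63 = 2.920635
log10(2.920635) = 0.465477
20 * 0.465477 = 9.3095
L = 86 + 9.3095 = 95.3 dB

95.3


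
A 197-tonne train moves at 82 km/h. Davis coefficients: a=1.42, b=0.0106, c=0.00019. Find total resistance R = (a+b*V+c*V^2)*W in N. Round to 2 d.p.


b*V = 0.0106 * 82 = 0.8692
c*V^2 = 0.00019 * 6724 = 1.27756
R_per_t = 1.42 + 0.8692 + 1.27756 = 3.56676 N/t
R_total = 3.56676 * 197 = 702.65 N

702.65


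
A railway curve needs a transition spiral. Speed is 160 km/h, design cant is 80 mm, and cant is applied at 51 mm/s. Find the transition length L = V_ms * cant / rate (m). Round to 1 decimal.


Convert speed: V = 160 / 3.6 = 44.4444 m/s
L = 44.4444 * 80 / 51
L = 3555.5556 / 51
L = 69.7 m

69.7


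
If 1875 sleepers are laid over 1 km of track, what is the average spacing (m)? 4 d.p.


Spacing = 1000 m / number of sleepers
Spacing = 1000 / 1875
Spacing = 0.5333 m

0.5333


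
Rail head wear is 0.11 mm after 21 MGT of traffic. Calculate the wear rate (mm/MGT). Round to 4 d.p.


Wear rate = total wear / cumulative tonnage
Rate = 0.11 / 21
Rate = 0.0052 mm/MGT

0.0052


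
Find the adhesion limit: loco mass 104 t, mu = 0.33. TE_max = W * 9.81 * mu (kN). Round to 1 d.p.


TE_max = W * g * mu
TE_max = 104 * 9.81 * 0.33
TE_max = 1020.24 * 0.33
TE_max = 336.7 kN

336.7


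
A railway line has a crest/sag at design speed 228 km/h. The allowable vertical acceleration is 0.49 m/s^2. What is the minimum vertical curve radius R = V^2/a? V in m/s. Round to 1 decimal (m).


Convert speed: V = 228 / 3.6 = 63.3333 m/s
V^2 = 4011.1111 m^2/s^2
R_v = 4011.1111 / 0.49
R_v = 8185.9 m

8185.9


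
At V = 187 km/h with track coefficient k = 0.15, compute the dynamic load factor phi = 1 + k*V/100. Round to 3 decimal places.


phi = 1 + k * V / 100
phi = 1 + 0.15 * 187 / 100
phi = 1 + 0.2805
phi = 1.281

1.281


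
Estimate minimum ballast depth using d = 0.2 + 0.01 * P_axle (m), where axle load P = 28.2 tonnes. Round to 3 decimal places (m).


d = 0.2 + 0.01 * 28.2
d = 0.2 + 0.282
d = 0.482 m

0.482


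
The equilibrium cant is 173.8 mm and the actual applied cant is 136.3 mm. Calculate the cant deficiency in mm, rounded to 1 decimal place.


Cant deficiency = equilibrium cant - actual cant
CD = 173.8 - 136.3
CD = 37.5 mm

37.5


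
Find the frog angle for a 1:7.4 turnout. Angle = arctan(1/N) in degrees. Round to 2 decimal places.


1/N = 1/7.4 = 0.135135
angle = arctan(0.135135) = 0.134321 rad
angle = 0.134321 * 180/pi = 7.70 degrees

7.70


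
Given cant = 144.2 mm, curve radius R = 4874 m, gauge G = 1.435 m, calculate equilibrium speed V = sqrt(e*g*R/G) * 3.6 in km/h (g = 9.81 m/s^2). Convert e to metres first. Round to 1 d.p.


Convert cant: e = 144.2 mm = 0.1442 m
V_ms = sqrt(0.1442 * 9.81 * 4874 / 1.435)
V_ms = sqrt(4804.717873) = 69.3161 m/s
V = 69.3161 * 3.6 = 249.5 km/h

249.5


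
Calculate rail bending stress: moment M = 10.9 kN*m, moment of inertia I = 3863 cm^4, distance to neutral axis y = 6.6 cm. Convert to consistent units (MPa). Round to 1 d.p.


Convert units:
M = 10.9 kN*m = 10900000 N*mm
y = 6.6 cm = 66 mm
I = 3863 cm^4 = 38630000 mm^4
sigma = 10900000 * 66 / 38630000
sigma = 18.6 MPa

18.6


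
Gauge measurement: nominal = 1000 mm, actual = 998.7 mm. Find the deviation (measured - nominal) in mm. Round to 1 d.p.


Deviation = measured - nominal
Deviation = 998.7 - 1000
Deviation = -1.3 mm

-1.3


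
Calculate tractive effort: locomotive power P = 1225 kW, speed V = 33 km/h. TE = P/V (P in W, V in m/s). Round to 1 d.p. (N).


Convert: P = 1225 kW = 1225000 W
V = 33 / 3.6 = 9.1667 m/s
TE = 1225000 / 9.1667
TE = 133636.4 N

133636.4


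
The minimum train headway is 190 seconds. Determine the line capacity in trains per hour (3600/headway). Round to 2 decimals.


Capacity = 3600 / headway
Capacity = 3600 / 190
Capacity = 18.95 trains/hour

18.95


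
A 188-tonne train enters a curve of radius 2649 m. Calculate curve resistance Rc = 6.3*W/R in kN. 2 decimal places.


Rc = 6.3 * W / R
Rc = 6.3 * 188 / 2649
Rc = 1184.4 / 2649
Rc = 0.45 kN

0.45


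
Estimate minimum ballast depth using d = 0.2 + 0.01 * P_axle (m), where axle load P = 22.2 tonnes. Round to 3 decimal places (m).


d = 0.2 + 0.01 * 22.2
d = 0.2 + 0.222
d = 0.422 m

0.422


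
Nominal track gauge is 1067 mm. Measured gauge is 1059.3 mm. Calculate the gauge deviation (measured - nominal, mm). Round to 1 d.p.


Deviation = measured - nominal
Deviation = 1059.3 - 1067
Deviation = -7.7 mm

-7.7


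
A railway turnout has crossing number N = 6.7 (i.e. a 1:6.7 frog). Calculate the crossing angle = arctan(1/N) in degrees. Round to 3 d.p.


1/N = 1/6.7 = 0.149254
angle = arctan(0.149254) = 0.14816 rad
angle = 0.14816 * 180/pi = 8.489 degrees

8.489


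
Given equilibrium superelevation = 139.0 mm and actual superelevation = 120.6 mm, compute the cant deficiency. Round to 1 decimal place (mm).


Cant deficiency = equilibrium cant - actual cant
CD = 139.0 - 120.6
CD = 18.4 mm

18.4


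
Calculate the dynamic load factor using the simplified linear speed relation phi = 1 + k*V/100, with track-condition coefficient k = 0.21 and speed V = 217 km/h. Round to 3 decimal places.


phi = 1 + k * V / 100
phi = 1 + 0.21 * 217 / 100
phi = 1 + 0.4557
phi = 1.456

1.456


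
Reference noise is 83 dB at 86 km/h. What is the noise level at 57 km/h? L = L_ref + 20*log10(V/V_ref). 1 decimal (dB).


V/V_ref = 57 / 86 = 0.662791
log10(0.662791) = -0.178624
20 * -0.178624 = -3.5725
L = 83 + -3.5725 = 79.4 dB

79.4


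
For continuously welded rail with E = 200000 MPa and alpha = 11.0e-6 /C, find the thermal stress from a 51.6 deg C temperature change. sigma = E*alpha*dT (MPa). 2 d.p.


sigma = E * alpha * dT
sigma = 200000 * 11.0e-6 * 51.6
sigma = 2.2 * 51.6
sigma = 113.52 MPa

113.52


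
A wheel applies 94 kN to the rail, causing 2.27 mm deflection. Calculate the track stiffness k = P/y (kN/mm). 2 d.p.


Track stiffness k = P / y
k = 94 / 2.27
k = 41.41 kN/mm

41.41


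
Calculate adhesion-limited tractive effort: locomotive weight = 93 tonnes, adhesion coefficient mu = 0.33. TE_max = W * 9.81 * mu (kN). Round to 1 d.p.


TE_max = W * g * mu
TE_max = 93 * 9.81 * 0.33
TE_max = 912.33 * 0.33
TE_max = 301.1 kN

301.1


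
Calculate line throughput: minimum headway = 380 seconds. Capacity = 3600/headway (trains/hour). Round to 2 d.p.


Capacity = 3600 / headway
Capacity = 3600 / 380
Capacity = 9.47 trains/hour

9.47


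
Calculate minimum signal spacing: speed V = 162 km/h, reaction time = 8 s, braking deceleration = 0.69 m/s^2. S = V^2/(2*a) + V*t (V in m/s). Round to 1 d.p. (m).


V = 162 / 3.6 = 45.0 m/s
Braking distance = 45.0^2 / (2*0.69) = 1467.3913 m
Sighting distance = 45.0 * 8 = 360.0 m
S = 1467.3913 + 360.0 = 1827.4 m

1827.4


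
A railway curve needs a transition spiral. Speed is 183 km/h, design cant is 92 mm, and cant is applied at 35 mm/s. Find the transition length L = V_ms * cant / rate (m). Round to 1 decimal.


Convert speed: V = 183 / 3.6 = 50.8333 m/s
L = 50.8333 * 92 / 35
L = 4676.6667 / 35
L = 133.6 m

133.6


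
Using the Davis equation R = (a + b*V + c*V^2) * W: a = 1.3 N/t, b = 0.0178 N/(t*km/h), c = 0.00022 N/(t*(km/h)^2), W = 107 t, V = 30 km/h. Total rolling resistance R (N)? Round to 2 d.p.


b*V = 0.0178 * 30 = 0.534
c*V^2 = 0.00022 * 900 = 0.198
R_per_t = 1.3 + 0.534 + 0.198 = 2.032 N/t
R_total = 2.032 * 107 = 217.42 N

217.42


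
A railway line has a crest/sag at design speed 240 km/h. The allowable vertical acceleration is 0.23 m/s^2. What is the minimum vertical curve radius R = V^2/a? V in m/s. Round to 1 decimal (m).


Convert speed: V = 240 / 3.6 = 66.6667 m/s
V^2 = 4444.4444 m^2/s^2
R_v = 4444.4444 / 0.23
R_v = 19323.7 m

19323.7


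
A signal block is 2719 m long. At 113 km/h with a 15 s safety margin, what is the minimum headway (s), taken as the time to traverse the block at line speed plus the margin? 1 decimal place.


V = 113 / 3.6 = 31.3889 m/s
Block traversal time = 2719 / 31.3889 = 86.623 s
Headway = 86.623 + 15
Headway = 101.6 s

101.6


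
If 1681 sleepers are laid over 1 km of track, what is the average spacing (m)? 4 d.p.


Spacing = 1000 m / number of sleepers
Spacing = 1000 / 1681
Spacing = 0.5949 m

0.5949


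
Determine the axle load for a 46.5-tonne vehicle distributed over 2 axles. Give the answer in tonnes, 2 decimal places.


Load per axle = total weight / number of axles
Load = 46.5 / 2
Load = 23.25 tonnes

23.25


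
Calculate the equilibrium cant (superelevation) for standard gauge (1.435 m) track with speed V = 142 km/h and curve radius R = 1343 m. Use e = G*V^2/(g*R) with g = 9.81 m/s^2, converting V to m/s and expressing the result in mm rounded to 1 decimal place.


Convert speed: V = 142 / 3.6 = 39.4444 m/s
Apply formula: e = 1.435 * 39.4444^2 / (9.81 * 1343)
e = 1.435 * 1555.8642 / 13174.83
e = 0.169464 m = 169.5 mm

169.5


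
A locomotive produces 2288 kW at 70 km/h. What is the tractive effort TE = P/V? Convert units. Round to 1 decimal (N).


Convert: P = 2288 kW = 2288000 W
V = 70 / 3.6 = 19.4444 m/s
TE = 2288000 / 19.4444
TE = 117668.6 N

117668.6


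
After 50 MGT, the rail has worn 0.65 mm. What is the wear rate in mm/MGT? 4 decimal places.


Wear rate = total wear / cumulative tonnage
Rate = 0.65 / 50
Rate = 0.0130 mm/MGT

0.0130


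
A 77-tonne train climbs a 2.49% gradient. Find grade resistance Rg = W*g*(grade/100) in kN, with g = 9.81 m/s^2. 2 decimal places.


Rg = W * 9.81 * grade / 100
Rg = 77 * 9.81 * 2.49 / 100
Rg = 755.37 * 0.0249
Rg = 18.81 kN

18.81


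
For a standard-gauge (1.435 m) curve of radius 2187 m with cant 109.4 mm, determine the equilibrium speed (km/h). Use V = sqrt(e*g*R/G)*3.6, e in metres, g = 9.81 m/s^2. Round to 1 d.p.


Convert cant: e = 109.4 mm = 0.1094 m
V_ms = sqrt(0.1094 * 9.81 * 2187 / 1.435)
V_ms = sqrt(1635.623009) = 40.4428 m/s
V = 40.4428 * 3.6 = 145.6 km/h

145.6


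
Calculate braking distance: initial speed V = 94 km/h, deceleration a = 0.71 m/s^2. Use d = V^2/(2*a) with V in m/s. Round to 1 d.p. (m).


Convert speed: V = 94 / 3.6 = 26.1111 m/s
V^2 = 681.7901
d = 681.7901 / (2 * 0.71)
d = 681.7901 / 1.42
d = 480.1 m

480.1


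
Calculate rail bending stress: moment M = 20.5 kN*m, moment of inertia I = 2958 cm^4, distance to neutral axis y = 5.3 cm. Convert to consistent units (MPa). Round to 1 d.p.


Convert units:
M = 20.5 kN*m = 20500000 N*mm
y = 5.3 cm = 53 mm
I = 2958 cm^4 = 29580000 mm^4
sigma = 20500000 * 53 / 29580000
sigma = 36.7 MPa

36.7


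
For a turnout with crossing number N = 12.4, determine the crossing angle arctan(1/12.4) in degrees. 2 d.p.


1/N = 1/12.4 = 0.080645
angle = arctan(0.080645) = 0.080471 rad
angle = 0.080471 * 180/pi = 4.61 degrees

4.61


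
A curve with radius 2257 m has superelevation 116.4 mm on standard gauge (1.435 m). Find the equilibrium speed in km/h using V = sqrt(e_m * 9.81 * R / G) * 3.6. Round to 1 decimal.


Convert cant: e = 116.4 mm = 0.1164 m
V_ms = sqrt(0.1164 * 9.81 * 2257 / 1.435)
V_ms = sqrt(1795.980619) = 42.379 m/s
V = 42.379 * 3.6 = 152.6 km/h

152.6


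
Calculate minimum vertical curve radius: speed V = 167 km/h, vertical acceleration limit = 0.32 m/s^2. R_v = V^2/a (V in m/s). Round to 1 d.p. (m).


Convert speed: V = 167 / 3.6 = 46.3889 m/s
V^2 = 2151.929 m^2/s^2
R_v = 2151.929 / 0.32
R_v = 6724.8 m

6724.8


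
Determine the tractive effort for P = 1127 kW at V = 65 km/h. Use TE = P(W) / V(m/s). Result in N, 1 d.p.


Convert: P = 1127 kW = 1127000 W
V = 65 / 3.6 = 18.0556 m/s
TE = 1127000 / 18.0556
TE = 62418.5 N

62418.5


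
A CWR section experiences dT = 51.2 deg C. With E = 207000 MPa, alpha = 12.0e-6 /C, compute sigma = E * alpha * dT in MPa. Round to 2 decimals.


sigma = E * alpha * dT
sigma = 207000 * 12.0e-6 * 51.2
sigma = 2.484 * 51.2
sigma = 127.18 MPa

127.18


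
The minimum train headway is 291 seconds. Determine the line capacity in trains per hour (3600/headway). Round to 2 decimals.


Capacity = 3600 / headway
Capacity = 3600 / 291
Capacity = 12.37 trains/hour

12.37


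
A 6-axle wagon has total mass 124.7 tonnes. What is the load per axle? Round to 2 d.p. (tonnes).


Load per axle = total weight / number of axles
Load = 124.7 / 6
Load = 20.78 tonnes

20.78


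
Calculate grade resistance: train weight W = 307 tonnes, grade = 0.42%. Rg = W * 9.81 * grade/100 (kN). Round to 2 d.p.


Rg = W * 9.81 * grade / 100
Rg = 307 * 9.81 * 0.42 / 100
Rg = 3011.67 * 0.0042
Rg = 12.65 kN

12.65


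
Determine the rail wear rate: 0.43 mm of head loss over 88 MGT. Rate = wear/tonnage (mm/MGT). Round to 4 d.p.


Wear rate = total wear / cumulative tonnage
Rate = 0.43 / 88
Rate = 0.0049 mm/MGT

0.0049


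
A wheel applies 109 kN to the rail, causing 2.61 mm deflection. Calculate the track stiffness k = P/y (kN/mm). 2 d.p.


Track stiffness k = P / y
k = 109 / 2.61
k = 41.76 kN/mm

41.76


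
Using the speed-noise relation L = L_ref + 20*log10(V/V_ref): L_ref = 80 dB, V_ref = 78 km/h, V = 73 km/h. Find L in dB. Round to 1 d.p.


V/V_ref = 73 / 78 = 0.935897
log10(0.935897) = -0.028772
20 * -0.028772 = -0.5754
L = 80 + -0.5754 = 79.4 dB

79.4


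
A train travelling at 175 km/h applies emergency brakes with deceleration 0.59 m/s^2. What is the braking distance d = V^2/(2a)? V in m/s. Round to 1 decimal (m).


Convert speed: V = 175 / 3.6 = 48.6111 m/s
V^2 = 2363.0401
d = 2363.0401 / (2 * 0.59)
d = 2363.0401 / 1.18
d = 2002.6 m

2002.6


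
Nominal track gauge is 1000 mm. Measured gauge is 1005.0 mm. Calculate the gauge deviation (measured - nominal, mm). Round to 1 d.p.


Deviation = measured - nominal
Deviation = 1005.0 - 1000
Deviation = 5.0 mm

5.0


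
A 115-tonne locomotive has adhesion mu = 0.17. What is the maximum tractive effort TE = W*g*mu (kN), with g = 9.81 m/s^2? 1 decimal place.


TE_max = W * g * mu
TE_max = 115 * 9.81 * 0.17
TE_max = 1128.15 * 0.17
TE_max = 191.8 kN

191.8


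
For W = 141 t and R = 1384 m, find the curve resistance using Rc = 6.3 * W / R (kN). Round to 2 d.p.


Rc = 6.3 * W / R
Rc = 6.3 * 141 / 1384
Rc = 888.3 / 1384
Rc = 0.64 kN

0.64


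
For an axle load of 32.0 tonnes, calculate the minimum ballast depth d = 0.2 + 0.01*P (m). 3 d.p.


d = 0.2 + 0.01 * 32.0
d = 0.2 + 0.32
d = 0.520 m

0.520


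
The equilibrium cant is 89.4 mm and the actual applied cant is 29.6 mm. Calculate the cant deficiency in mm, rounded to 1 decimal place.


Cant deficiency = equilibrium cant - actual cant
CD = 89.4 - 29.6
CD = 59.8 mm

59.8


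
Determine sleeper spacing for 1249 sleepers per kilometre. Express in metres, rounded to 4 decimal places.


Spacing = 1000 m / number of sleepers
Spacing = 1000 / 1249
Spacing = 0.8006 m

0.8006


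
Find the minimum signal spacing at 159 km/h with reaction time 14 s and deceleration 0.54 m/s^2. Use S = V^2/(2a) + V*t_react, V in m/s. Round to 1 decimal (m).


V = 159 / 3.6 = 44.1667 m/s
Braking distance = 44.1667^2 / (2*0.54) = 1806.1986 m
Sighting distance = 44.1667 * 14 = 618.3333 m
S = 1806.1986 + 618.3333 = 2424.5 m

2424.5


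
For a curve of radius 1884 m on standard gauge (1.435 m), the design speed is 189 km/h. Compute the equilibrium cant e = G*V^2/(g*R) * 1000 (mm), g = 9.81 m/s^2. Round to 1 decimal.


Convert speed: V = 189 / 3.6 = 52.5 m/s
Apply formula: e = 1.435 * 52.5^2 / (9.81 * 1884)
e = 1.435 * 2756.25 / 18482.04
e = 0.214003 m = 214.0 mm

214.0


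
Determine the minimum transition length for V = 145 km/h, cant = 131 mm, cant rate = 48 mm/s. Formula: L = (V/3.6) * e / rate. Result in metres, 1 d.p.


Convert speed: V = 145 / 3.6 = 40.2778 m/s
L = 40.2778 * 131 / 48
L = 5276.3889 / 48
L = 109.9 m

109.9


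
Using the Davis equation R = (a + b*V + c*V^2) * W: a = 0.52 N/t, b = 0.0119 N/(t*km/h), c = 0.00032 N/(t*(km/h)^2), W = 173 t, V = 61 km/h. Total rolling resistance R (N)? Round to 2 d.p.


b*V = 0.0119 * 61 = 0.7259
c*V^2 = 0.00032 * 3721 = 1.19072
R_per_t = 0.52 + 0.7259 + 1.19072 = 2.43662 N/t
R_total = 2.43662 * 173 = 421.54 N

421.54


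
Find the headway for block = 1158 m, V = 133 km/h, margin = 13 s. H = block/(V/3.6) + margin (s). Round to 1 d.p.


V = 133 / 3.6 = 36.9444 m/s
Block traversal time = 1158 / 36.9444 = 31.3444 s
Headway = 31.3444 + 13
Headway = 44.3 s

44.3


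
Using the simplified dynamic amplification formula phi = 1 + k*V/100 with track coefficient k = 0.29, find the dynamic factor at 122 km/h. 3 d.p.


phi = 1 + k * V / 100
phi = 1 + 0.29 * 122 / 100
phi = 1 + 0.3538
phi = 1.354

1.354


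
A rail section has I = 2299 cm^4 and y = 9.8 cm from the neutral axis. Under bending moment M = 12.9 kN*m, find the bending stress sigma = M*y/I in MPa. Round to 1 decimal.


Convert units:
M = 12.9 kN*m = 12900000 N*mm
y = 9.8 cm = 98 mm
I = 2299 cm^4 = 22990000 mm^4
sigma = 12900000 * 98 / 22990000
sigma = 55.0 MPa

55.0


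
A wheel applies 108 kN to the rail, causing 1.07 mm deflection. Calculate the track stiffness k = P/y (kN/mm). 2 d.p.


Track stiffness k = P / y
k = 108 / 1.07
k = 100.93 kN/mm

100.93


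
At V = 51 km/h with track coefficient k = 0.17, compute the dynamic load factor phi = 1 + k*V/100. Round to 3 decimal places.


phi = 1 + k * V / 100
phi = 1 + 0.17 * 51 / 100
phi = 1 + 0.0867
phi = 1.087

1.087


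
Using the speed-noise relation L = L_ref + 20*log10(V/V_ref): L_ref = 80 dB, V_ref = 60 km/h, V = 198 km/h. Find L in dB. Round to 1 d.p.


V/V_ref = 198 / 60 = 3.3
log10(3.3) = 0.518514
20 * 0.518514 = 10.3703
L = 80 + 10.3703 = 90.4 dB

90.4


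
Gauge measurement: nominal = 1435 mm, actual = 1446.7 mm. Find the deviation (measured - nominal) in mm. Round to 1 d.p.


Deviation = measured - nominal
Deviation = 1446.7 - 1435
Deviation = 11.7 mm

11.7


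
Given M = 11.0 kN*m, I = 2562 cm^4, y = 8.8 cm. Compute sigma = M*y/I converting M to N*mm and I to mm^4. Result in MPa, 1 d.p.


Convert units:
M = 11.0 kN*m = 11000000 N*mm
y = 8.8 cm = 88 mm
I = 2562 cm^4 = 25620000 mm^4
sigma = 11000000 * 88 / 25620000
sigma = 37.8 MPa

37.8


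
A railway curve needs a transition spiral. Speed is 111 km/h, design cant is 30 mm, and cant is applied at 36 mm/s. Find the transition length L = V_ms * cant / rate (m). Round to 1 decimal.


Convert speed: V = 111 / 3.6 = 30.8333 m/s
L = 30.8333 * 30 / 36
L = 925.0 / 36
L = 25.7 m

25.7


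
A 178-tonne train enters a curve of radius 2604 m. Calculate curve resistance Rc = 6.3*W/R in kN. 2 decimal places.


Rc = 6.3 * W / R
Rc = 6.3 * 178 / 2604
Rc = 1121.4 / 2604
Rc = 0.43 kN

0.43


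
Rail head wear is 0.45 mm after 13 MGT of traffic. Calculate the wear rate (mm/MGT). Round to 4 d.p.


Wear rate = total wear / cumulative tonnage
Rate = 0.45 / 13
Rate = 0.0346 mm/MGT

0.0346


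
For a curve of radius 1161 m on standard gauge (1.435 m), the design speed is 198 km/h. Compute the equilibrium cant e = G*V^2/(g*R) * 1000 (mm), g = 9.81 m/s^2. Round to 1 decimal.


Convert speed: V = 198 / 3.6 = 55.0 m/s
Apply formula: e = 1.435 * 55.0^2 / (9.81 * 1161)
e = 1.435 * 3025.0 / 11389.41
e = 0.381133 m = 381.1 mm

381.1


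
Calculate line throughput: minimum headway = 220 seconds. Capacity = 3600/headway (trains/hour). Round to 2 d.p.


Capacity = 3600 / headway
Capacity = 3600 / 220
Capacity = 16.36 trains/hour

16.36


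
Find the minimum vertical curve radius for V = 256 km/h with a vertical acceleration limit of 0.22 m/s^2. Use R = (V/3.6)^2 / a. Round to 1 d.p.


Convert speed: V = 256 / 3.6 = 71.1111 m/s
V^2 = 5056.7901 m^2/s^2
R_v = 5056.7901 / 0.22
R_v = 22985.4 m

22985.4


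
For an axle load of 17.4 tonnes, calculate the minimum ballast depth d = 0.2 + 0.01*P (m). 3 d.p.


d = 0.2 + 0.01 * 17.4
d = 0.2 + 0.174
d = 0.374 m

0.374


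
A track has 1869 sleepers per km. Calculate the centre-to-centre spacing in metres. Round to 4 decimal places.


Spacing = 1000 m / number of sleepers
Spacing = 1000 / 1869
Spacing = 0.5350 m

0.5350


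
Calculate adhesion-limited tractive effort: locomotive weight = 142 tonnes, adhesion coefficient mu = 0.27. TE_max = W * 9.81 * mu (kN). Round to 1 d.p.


TE_max = W * g * mu
TE_max = 142 * 9.81 * 0.27
TE_max = 1393.02 * 0.27
TE_max = 376.1 kN

376.1


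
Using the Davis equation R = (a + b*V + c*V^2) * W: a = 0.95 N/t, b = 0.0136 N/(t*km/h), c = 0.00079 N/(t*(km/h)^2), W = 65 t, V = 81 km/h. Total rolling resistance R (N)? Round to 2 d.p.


b*V = 0.0136 * 81 = 1.1016
c*V^2 = 0.00079 * 6561 = 5.18319
R_per_t = 0.95 + 1.1016 + 5.18319 = 7.23479 N/t
R_total = 7.23479 * 65 = 470.26 N

470.26


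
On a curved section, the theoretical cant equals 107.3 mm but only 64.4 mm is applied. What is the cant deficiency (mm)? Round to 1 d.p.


Cant deficiency = equilibrium cant - actual cant
CD = 107.3 - 64.4
CD = 42.9 mm

42.9


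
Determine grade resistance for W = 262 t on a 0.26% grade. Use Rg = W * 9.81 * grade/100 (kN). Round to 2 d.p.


Rg = W * 9.81 * grade / 100
Rg = 262 * 9.81 * 0.26 / 100
Rg = 2570.22 * 0.0026
Rg = 6.68 kN

6.68


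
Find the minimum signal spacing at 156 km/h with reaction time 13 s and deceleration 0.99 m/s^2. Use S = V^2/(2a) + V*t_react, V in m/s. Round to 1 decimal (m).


V = 156 / 3.6 = 43.3333 m/s
Braking distance = 43.3333^2 / (2*0.99) = 948.3726 m
Sighting distance = 43.3333 * 13 = 563.3333 m
S = 948.3726 + 563.3333 = 1511.7 m

1511.7


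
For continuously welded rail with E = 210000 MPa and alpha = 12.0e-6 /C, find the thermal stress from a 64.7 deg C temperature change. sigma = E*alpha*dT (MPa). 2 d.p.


sigma = E * alpha * dT
sigma = 210000 * 12.0e-6 * 64.7
sigma = 2.52 * 64.7
sigma = 163.04 MPa

163.04


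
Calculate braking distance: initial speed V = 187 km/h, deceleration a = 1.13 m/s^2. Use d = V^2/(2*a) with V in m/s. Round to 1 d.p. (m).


Convert speed: V = 187 / 3.6 = 51.9444 m/s
V^2 = 2698.2253
d = 2698.2253 / (2 * 1.13)
d = 2698.2253 / 2.26
d = 1193.9 m

1193.9


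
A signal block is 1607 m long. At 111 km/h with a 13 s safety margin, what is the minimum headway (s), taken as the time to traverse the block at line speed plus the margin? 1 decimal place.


V = 111 / 3.6 = 30.8333 m/s
Block traversal time = 1607 / 30.8333 = 52.1189 s
Headway = 52.1189 + 13
Headway = 65.1 s

65.1


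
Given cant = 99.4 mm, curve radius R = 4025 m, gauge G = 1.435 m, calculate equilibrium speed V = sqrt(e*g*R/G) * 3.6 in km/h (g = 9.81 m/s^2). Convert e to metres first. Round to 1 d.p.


Convert cant: e = 99.4 mm = 0.0994 m
V_ms = sqrt(0.0994 * 9.81 * 4025 / 1.435)
V_ms = sqrt(2735.075854) = 52.298 m/s
V = 52.298 * 3.6 = 188.3 km/h

188.3


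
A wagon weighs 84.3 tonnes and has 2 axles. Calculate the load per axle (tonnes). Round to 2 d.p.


Load per axle = total weight / number of axles
Load = 84.3 / 2
Load = 42.15 tonnes

42.15


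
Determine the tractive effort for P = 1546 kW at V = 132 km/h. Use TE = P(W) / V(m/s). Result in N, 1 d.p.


Convert: P = 1546 kW = 1546000 W
V = 132 / 3.6 = 36.6667 m/s
TE = 1546000 / 36.6667
TE = 42163.6 N

42163.6


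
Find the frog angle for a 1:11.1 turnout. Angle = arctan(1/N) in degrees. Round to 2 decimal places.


1/N = 1/11.1 = 0.09009
angle = arctan(0.09009) = 0.089848 rad
angle = 0.089848 * 180/pi = 5.15 degrees

5.15


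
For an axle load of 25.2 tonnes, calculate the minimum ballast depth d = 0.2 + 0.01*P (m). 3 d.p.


d = 0.2 + 0.01 * 25.2
d = 0.2 + 0.252
d = 0.452 m

0.452


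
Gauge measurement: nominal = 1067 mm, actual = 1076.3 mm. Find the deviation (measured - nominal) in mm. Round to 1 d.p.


Deviation = measured - nominal
Deviation = 1076.3 - 1067
Deviation = 9.3 mm

9.3


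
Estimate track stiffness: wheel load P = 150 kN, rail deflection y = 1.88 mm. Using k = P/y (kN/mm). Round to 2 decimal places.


Track stiffness k = P / y
k = 150 / 1.88
k = 79.79 kN/mm

79.79


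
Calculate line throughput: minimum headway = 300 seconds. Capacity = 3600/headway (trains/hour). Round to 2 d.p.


Capacity = 3600 / headway
Capacity = 3600 / 300
Capacity = 12.00 trains/hour

12.00


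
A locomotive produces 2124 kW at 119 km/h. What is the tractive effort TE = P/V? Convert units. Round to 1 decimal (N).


Convert: P = 2124 kW = 2124000 W
V = 119 / 3.6 = 33.0556 m/s
TE = 2124000 / 33.0556
TE = 64255.5 N

64255.5


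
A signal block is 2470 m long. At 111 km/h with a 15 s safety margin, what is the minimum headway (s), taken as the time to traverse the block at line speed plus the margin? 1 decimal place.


V = 111 / 3.6 = 30.8333 m/s
Block traversal time = 2470 / 30.8333 = 80.1081 s
Headway = 80.1081 + 15
Headway = 95.1 s

95.1


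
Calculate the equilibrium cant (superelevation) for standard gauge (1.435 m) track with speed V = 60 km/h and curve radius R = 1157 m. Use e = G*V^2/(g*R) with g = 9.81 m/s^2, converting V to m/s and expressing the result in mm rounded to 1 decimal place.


Convert speed: V = 60 / 3.6 = 16.6667 m/s
Apply formula: e = 1.435 * 16.6667^2 / (9.81 * 1157)
e = 1.435 * 277.7778 / 11350.17
e = 0.035119 m = 35.1 mm

35.1


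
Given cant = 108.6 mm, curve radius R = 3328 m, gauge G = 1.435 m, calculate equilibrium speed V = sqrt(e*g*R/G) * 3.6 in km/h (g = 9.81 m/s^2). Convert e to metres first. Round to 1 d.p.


Convert cant: e = 108.6 mm = 0.1086 m
V_ms = sqrt(0.1086 * 9.81 * 3328 / 1.435)
V_ms = sqrt(2470.758222) = 49.7067 m/s
V = 49.7067 * 3.6 = 178.9 km/h

178.9


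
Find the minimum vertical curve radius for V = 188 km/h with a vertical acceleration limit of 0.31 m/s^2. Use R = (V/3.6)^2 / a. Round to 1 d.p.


Convert speed: V = 188 / 3.6 = 52.2222 m/s
V^2 = 2727.1605 m^2/s^2
R_v = 2727.1605 / 0.31
R_v = 8797.3 m

8797.3


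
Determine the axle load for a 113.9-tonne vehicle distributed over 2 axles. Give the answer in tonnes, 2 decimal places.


Load per axle = total weight / number of axles
Load = 113.9 / 2
Load = 56.95 tonnes

56.95


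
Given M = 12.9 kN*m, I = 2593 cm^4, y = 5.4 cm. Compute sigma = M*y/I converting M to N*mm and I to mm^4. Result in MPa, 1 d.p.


Convert units:
M = 12.9 kN*m = 12900000 N*mm
y = 5.4 cm = 54 mm
I = 2593 cm^4 = 25930000 mm^4
sigma = 12900000 * 54 / 25930000
sigma = 26.9 MPa

26.9


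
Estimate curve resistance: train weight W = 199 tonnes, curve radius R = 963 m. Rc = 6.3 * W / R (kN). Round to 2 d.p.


Rc = 6.3 * W / R
Rc = 6.3 * 199 / 963
Rc = 1253.7 / 963
Rc = 1.30 kN

1.30


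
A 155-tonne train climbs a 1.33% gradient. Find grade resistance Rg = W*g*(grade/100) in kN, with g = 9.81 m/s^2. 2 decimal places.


Rg = W * 9.81 * grade / 100
Rg = 155 * 9.81 * 1.33 / 100
Rg = 1520.55 * 0.0133
Rg = 20.22 kN

20.22


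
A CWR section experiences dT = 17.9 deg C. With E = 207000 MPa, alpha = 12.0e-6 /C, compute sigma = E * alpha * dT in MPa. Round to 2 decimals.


sigma = E * alpha * dT
sigma = 207000 * 12.0e-6 * 17.9
sigma = 2.484 * 17.9
sigma = 44.46 MPa

44.46


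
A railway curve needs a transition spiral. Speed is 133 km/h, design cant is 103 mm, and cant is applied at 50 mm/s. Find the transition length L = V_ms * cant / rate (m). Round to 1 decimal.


Convert speed: V = 133 / 3.6 = 36.9444 m/s
L = 36.9444 * 103 / 50
L = 3805.2778 / 50
L = 76.1 m

76.1


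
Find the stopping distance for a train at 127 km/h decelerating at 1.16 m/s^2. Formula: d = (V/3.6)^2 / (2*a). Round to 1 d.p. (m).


Convert speed: V = 127 / 3.6 = 35.2778 m/s
V^2 = 1244.5216
d = 1244.5216 / (2 * 1.16)
d = 1244.5216 / 2.32
d = 536.4 m

536.4
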